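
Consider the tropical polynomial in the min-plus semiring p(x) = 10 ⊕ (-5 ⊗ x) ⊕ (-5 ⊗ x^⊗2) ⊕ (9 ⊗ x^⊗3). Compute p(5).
p(5) = 0

A tropical monomial a ⊗ x^⊗i evaluates to a + i · x. Evaluating each term at x = 5:
  Term 0 contributes 10 + 0 · 5 = 10
  Term 1 contributes -5 + 1 · 5 = 0
  Term 2 contributes -5 + 2 · 5 = 5
  Term 3 contributes 9 + 3 · 5 = 24
p(5) = ⊕ of these = min[10, 0, 5, 24] = 0.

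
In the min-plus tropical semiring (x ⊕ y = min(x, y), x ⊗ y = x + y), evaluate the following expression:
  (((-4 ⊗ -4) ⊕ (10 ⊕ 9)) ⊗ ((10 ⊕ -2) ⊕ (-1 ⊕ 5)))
(((-4 ⊗ -4) ⊕ (10 ⊕ 9)) ⊗ ((10 ⊕ -2) ⊕ (-1 ⊕ 5))) = -10

Expand innermost to outermost. Recall ⊕ takes the minimum of its arguments and ⊗ takes their sum. Working out the expression (((-4 ⊗ -4) ⊕ (10 ⊕ 9)) ⊗ ((10 ⊕ -2) ⊕ (-1 ⊕ 5))) gives -10.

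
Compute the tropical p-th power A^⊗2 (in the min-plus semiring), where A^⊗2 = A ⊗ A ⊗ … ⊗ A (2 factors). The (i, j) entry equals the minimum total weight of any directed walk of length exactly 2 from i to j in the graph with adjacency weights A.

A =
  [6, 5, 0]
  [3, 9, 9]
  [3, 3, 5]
A^⊗2 =
  [3, 3, 5]
  [9, 8, 3]
  [6, 8, 3]

Each entry (A^⊗2)_ij equals the minimum over all length-2 walks i = v_0 → v_1 → … → v_2 = j of Σ_t A[v_t][v_{t+1}]. For example, for (i, j) = (0, 2) we minimise over 3 possible intermediate vertex sequences; the minimum is 5, attained along the walk 0 → 2 → 2.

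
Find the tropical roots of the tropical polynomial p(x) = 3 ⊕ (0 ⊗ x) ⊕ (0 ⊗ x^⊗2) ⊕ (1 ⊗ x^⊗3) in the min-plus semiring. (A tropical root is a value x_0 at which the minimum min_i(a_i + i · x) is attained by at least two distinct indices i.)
Roots: {-1, 0, 3}

Each tropical root is a break point of the lower envelope of the lines y = a_i + i · x (there are 4 lines, with slopes 0, 1, ..., 3). Only the lines that attain the minimum somewhere contribute to roots; other lines are dominated. Here the surviving (envelope) indices are i = 3, i = 2, i = 1, i = 0.
Intersections between consecutive envelope lines give the roots: for adjacent envelope indices i < j the intersection is x = (a_i − a_j) / (j − i). Reading off the sorted break points: {-1, 0, 3}.
Verification: at each break x_0, at least two indices attain the minimum of min_i(a_i + i · x_0).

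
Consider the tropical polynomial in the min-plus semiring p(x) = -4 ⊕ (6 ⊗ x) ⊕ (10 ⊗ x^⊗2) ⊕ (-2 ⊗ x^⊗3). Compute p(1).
p(1) = -4

A tropical monomial a ⊗ x^⊗i evaluates to a + i · x. Evaluating each term at x = 1:
  Term 0 contributes -4 + 0 · 1 = -4
  Term 1 contributes 6 + 1 · 1 = 7
  Term 2 contributes 10 + 2 · 1 = 12
  Term 3 contributes -2 + 3 · 1 = 1
p(1) = ⊕ of these = min[-4, 7, 12, 1] = -4.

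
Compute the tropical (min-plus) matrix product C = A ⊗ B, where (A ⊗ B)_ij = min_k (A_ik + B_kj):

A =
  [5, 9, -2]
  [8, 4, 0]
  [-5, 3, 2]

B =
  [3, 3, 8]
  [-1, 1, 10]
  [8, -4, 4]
A ⊗ B =
  [6, -6, 2]
  [3, -4, 4]
  [-2, -2, 3]

Apply the min-plus product entry-by-entry:
  C[0][0] = min over k of (A[0][0] + B[0][0] = 5 + 3 = 8, A[0][1] + B[1][0] = 9 + -1 = 8, A[0][2] + B[2][0] = -2 + 8 = 6) = 6 (attained at k = 2)
  C[0][1] = min over k of (A[0][0] + B[0][1] = 5 + 3 = 8, A[0][1] + B[1][1] = 9 + 1 = 10, A[0][2] + B[2][1] = -2 + -4 = -6) = -6 (attained at k = 2)
  C[0][2] = min over k of (A[0][0] + B[0][2] = 5 + 8 = 13, A[0][1] + B[1][2] = 9 + 10 = 19, A[0][2] + B[2][2] = -2 + 4 = 2) = 2 (attained at k = 2)
  C[1][0] = min over k of (A[1][0] + B[0][0] = 8 + 3 = 11, A[1][1] + B[1][0] = 4 + -1 = 3, A[1][2] + B[2][0] = 0 + 8 = 8) = 3 (attained at k = 1)
  C[1][1] = min over k of (A[1][0] + B[0][1] = 8 + 3 = 11, A[1][1] + B[1][1] = 4 + 1 = 5, A[1][2] + B[2][1] = 0 + -4 = -4) = -4 (attained at k = 2)
  C[1][2] = min over k of (A[1][0] + B[0][2] = 8 + 8 = 16, A[1][1] + B[1][2] = 4 + 10 = 14, A[1][2] + B[2][2] = 0 + 4 = 4) = 4 (attained at k = 2)
  C[2][0] = min over k of (A[2][0] + B[0][0] = -5 + 3 = -2, A[2][1] + B[1][0] = 3 + -1 = 2, A[2][2] + B[2][0] = 2 + 8 = 10) = -2 (attained at k = 0)
  C[2][1] = min over k of (A[2][0] + B[0][1] = -5 + 3 = -2, A[2][1] + B[1][1] = 3 + 1 = 4, A[2][2] + B[2][1] = 2 + -4 = -2) = -2 (attained at k = 0)
  C[2][2] = min over k of (A[2][0] + B[0][2] = -5 + 8 = 3, A[2][1] + B[1][2] = 3 + 10 = 13, A[2][2] + B[2][2] = 2 + 4 = 6) = 3 (attained at k = 0)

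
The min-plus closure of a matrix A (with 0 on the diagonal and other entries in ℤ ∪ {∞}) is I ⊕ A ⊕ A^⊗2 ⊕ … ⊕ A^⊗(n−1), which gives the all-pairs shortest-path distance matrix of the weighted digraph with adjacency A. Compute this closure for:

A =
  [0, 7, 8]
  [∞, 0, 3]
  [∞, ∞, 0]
Closure =
  [0, 7, 8]
  [∞, 0, 3]
  [∞, ∞, 0]

This is the Floyd-Warshall all-pairs shortest-path computation. For each intermediate vertex k = 0, 1, …, 2, update dist[i][j] ← min(dist[i][j], dist[i][k] + dist[k][j]). The final matrix gives, for each (i, j), the minimum total weight of any directed path from i to j (possibly empty when i = j).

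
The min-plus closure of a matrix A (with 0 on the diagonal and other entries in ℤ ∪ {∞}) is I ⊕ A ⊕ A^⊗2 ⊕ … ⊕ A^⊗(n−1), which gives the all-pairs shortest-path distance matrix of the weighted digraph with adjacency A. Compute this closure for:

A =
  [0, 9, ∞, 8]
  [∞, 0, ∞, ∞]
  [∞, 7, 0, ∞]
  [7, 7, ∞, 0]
Closure =
  [0, 9, ∞, 8]
  [∞, 0, ∞, ∞]
  [∞, 7, 0, ∞]
  [7, 7, ∞, 0]

This is the Floyd-Warshall all-pairs shortest-path computation. For each intermediate vertex k = 0, 1, …, 3, update dist[i][j] ← min(dist[i][j], dist[i][k] + dist[k][j]). The final matrix gives, for each (i, j), the minimum total weight of any directed path from i to j (possibly empty when i = j).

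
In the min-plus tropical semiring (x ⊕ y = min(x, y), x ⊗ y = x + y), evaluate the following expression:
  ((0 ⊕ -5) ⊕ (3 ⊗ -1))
((0 ⊕ -5) ⊕ (3 ⊗ -1)) = -5

Expand innermost to outermost. Recall ⊕ takes the minimum of its arguments and ⊗ takes their sum. Working out the expression ((0 ⊕ -5) ⊕ (3 ⊗ -1)) gives -5.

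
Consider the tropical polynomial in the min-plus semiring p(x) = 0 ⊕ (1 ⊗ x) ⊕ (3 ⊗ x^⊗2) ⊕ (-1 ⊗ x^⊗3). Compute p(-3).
p(-3) = -10

A tropical monomial a ⊗ x^⊗i evaluates to a + i · x. Evaluating each term at x = -3:
  Term 0 contributes 0 + 0 · -3 = 0
  Term 1 contributes 1 + 1 · -3 = -2
  Term 2 contributes 3 + 2 · -3 = -3
  Term 3 contributes -1 + 3 · -3 = -10
p(-3) = ⊕ of these = min[0, -2, -3, -10] = -10.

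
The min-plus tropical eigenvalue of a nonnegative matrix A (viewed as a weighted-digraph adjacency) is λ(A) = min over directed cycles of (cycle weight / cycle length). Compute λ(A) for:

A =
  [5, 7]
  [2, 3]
λ(A) = 3

Enumerate directed cycles and compute their means (weight / length). Sample:
  cycle 0 → 0: weight = 5, length = 1, mean = 5/1 ≈ 5.000
  cycle 1 → 1: weight = 3, length = 1, mean = 3/1 ≈ 3.000
  cycle 0 → 1 → 0: weight = 9, length = 2, mean = 9/2 ≈ 4.500
  cycle 1 → 0 → 1: weight = 9, length = 2, mean = 9/2 ≈ 4.500
Minimum mean = 3.000, attained e.g. along the cycle 1 → 1 with weight 3 and length 1. So λ(A) = 3/1 = 3.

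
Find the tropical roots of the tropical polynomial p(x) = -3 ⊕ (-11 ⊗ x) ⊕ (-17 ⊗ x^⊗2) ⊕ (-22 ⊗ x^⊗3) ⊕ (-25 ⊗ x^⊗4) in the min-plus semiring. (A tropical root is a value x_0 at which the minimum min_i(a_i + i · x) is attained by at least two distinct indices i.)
Roots: {3, 5, 6, 8}

Each tropical root is a break point of the lower envelope of the lines y = a_i + i · x (there are 5 lines, with slopes 0, 1, ..., 4). Only the lines that attain the minimum somewhere contribute to roots; other lines are dominated. Here the surviving (envelope) indices are i = 4, i = 3, i = 2, i = 1, i = 0.
Intersections between consecutive envelope lines give the roots: for adjacent envelope indices i < j the intersection is x = (a_i − a_j) / (j − i). Reading off the sorted break points: {3, 5, 6, 8}.
Verification: at each break x_0, at least two indices attain the minimum of min_i(a_i + i · x_0).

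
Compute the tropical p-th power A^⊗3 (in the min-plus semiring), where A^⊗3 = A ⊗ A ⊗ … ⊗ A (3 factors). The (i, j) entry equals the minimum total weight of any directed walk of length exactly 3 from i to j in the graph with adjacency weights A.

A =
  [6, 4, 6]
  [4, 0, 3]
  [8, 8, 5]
A^⊗3 =
  [8, 4, 7]
  [4, 0, 3]
  [12, 8, 11]

Each entry (A^⊗3)_ij equals the minimum over all length-3 walks i = v_0 → v_1 → … → v_3 = j of Σ_t A[v_t][v_{t+1}]. For example, for (i, j) = (0, 2) we minimise over 9 possible intermediate vertex sequences; the minimum is 7, attained along the walk 0 → 1 → 1 → 2.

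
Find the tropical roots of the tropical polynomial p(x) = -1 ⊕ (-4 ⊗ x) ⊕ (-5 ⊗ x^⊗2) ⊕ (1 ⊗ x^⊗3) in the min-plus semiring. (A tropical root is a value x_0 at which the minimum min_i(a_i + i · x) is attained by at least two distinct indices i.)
Roots: {-6, 1, 3}

Each tropical root is a break point of the lower envelope of the lines y = a_i + i · x (there are 4 lines, with slopes 0, 1, ..., 3). Only the lines that attain the minimum somewhere contribute to roots; other lines are dominated. Here the surviving (envelope) indices are i = 3, i = 2, i = 1, i = 0.
Intersections between consecutive envelope lines give the roots: for adjacent envelope indices i < j the intersection is x = (a_i − a_j) / (j − i). Reading off the sorted break points: {-6, 1, 3}.
Verification: at each break x_0, at least two indices attain the minimum of min_i(a_i + i · x_0).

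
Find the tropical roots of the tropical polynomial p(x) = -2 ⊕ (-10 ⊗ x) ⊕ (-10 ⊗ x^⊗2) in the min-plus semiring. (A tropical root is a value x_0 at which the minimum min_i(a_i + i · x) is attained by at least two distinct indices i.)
Roots: {0, 8}

Each tropical root is a break point of the lower envelope of the lines y = a_i + i · x (there are 3 lines, with slopes 0, 1, ..., 2). Only the lines that attain the minimum somewhere contribute to roots; other lines are dominated. Here the surviving (envelope) indices are i = 2, i = 1, i = 0.
Intersections between consecutive envelope lines give the roots: for adjacent envelope indices i < j the intersection is x = (a_i − a_j) / (j − i). Reading off the sorted break points: {0, 8}.
Verification: at each break x_0, at least two indices attain the minimum of min_i(a_i + i · x_0).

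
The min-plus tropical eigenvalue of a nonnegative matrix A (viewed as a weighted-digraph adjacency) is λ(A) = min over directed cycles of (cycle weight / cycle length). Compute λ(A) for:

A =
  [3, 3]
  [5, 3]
λ(A) = 3

Enumerate directed cycles and compute their means (weight / length). Sample:
  cycle 0 → 0: weight = 3, length = 1, mean = 3/1 ≈ 3.000
  cycle 1 → 1: weight = 3, length = 1, mean = 3/1 ≈ 3.000
  cycle 0 → 1 → 0: weight = 8, length = 2, mean = 8/2 ≈ 4.000
  cycle 1 → 0 → 1: weight = 8, length = 2, mean = 8/2 ≈ 4.000
Minimum mean = 3.000, attained e.g. along the cycle 0 → 0 with weight 3 and length 1. So λ(A) = 3/1 = 3.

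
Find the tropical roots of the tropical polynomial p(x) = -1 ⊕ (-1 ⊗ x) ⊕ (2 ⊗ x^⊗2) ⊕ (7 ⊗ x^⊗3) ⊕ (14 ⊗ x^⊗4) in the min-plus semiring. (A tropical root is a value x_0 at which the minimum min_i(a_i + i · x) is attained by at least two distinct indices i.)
Roots: {-7, -5, -3, 0}

Each tropical root is a break point of the lower envelope of the lines y = a_i + i · x (there are 5 lines, with slopes 0, 1, ..., 4). Only the lines that attain the minimum somewhere contribute to roots; other lines are dominated. Here the surviving (envelope) indices are i = 4, i = 3, i = 2, i = 1, i = 0.
Intersections between consecutive envelope lines give the roots: for adjacent envelope indices i < j the intersection is x = (a_i − a_j) / (j − i). Reading off the sorted break points: {-7, -5, -3, 0}.
Verification: at each break x_0, at least two indices attain the minimum of min_i(a_i + i · x_0).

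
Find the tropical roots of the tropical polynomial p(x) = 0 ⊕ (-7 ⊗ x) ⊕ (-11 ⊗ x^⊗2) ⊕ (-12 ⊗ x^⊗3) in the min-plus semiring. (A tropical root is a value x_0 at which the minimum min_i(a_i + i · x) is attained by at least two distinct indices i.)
Roots: {1, 4, 7}

Each tropical root is a break point of the lower envelope of the lines y = a_i + i · x (there are 4 lines, with slopes 0, 1, ..., 3). Only the lines that attain the minimum somewhere contribute to roots; other lines are dominated. Here the surviving (envelope) indices are i = 3, i = 2, i = 1, i = 0.
Intersections between consecutive envelope lines give the roots: for adjacent envelope indices i < j the intersection is x = (a_i − a_j) / (j − i). Reading off the sorted break points: {1, 4, 7}.
Verification: at each break x_0, at least two indices attain the minimum of min_i(a_i + i · x_0).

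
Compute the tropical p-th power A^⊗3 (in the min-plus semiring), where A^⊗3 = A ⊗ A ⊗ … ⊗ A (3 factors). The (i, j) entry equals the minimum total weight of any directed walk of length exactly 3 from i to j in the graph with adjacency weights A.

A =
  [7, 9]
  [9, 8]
A^⊗3 =
  [21, 23]
  [23, 24]

Each entry (A^⊗3)_ij equals the minimum over all length-3 walks i = v_0 → v_1 → … → v_3 = j of Σ_t A[v_t][v_{t+1}]. For example, for (i, j) = (0, 1) we minimise over 4 possible intermediate vertex sequences; the minimum is 23, attained along the walk 0 → 0 → 0 → 1.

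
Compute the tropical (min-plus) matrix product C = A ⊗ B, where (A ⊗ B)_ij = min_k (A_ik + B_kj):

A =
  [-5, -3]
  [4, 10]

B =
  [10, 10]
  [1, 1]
A ⊗ B =
  [-2, -2]
  [11, 11]

Apply the min-plus product entry-by-entry:
  C[0][0] = min over k of (A[0][0] + B[0][0] = -5 + 10 = 5, A[0][1] + B[1][0] = -3 + 1 = -2) = -2 (attained at k = 1)
  C[0][1] = min over k of (A[0][0] + B[0][1] = -5 + 10 = 5, A[0][1] + B[1][1] = -3 + 1 = -2) = -2 (attained at k = 1)
  C[1][0] = min over k of (A[1][0] + B[0][0] = 4 + 10 = 14, A[1][1] + B[1][0] = 10 + 1 = 11) = 11 (attained at k = 1)
  C[1][1] = min over k of (A[1][0] + B[0][1] = 4 + 10 = 14, A[1][1] + B[1][1] = 10 + 1 = 11) = 11 (attained at k = 1)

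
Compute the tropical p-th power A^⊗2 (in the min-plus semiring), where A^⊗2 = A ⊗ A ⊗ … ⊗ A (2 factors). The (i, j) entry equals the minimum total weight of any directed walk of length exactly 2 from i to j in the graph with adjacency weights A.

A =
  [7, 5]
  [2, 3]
A^⊗2 =
  [7, 8]
  [5, 6]

Each entry (A^⊗2)_ij equals the minimum over all length-2 walks i = v_0 → v_1 → … → v_2 = j of Σ_t A[v_t][v_{t+1}]. For example, for (i, j) = (0, 1) we minimise over 2 possible intermediate vertex sequences; the minimum is 8, attained along the walk 0 → 1 → 1.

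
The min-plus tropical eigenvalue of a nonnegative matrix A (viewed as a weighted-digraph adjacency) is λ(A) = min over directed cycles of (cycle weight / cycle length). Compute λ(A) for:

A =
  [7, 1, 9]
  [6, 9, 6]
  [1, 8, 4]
λ(A) = 8/3

Enumerate directed cycles and compute their means (weight / length). Sample:
  cycle 0 → 0: weight = 7, length = 1, mean = 7/1 ≈ 7.000
  cycle 1 → 1: weight = 9, length = 1, mean = 9/1 ≈ 9.000
  cycle 2 → 2: weight = 4, length = 1, mean = 4/1 ≈ 4.000
  cycle 0 → 1 → 0: weight = 7, length = 2, mean = 7/2 ≈ 3.500
  cycle 0 → 2 → 0: weight = 10, length = 2, mean = 10/2 ≈ 5.000
  cycle 1 → 0 → 1: weight = 7, length = 2, mean = 7/2 ≈ 3.500
Minimum mean = 2.667, attained e.g. along the cycle 0 → 1 → 2 → 0 with weight 8 and length 3. So λ(A) = 8/3 = 8/3.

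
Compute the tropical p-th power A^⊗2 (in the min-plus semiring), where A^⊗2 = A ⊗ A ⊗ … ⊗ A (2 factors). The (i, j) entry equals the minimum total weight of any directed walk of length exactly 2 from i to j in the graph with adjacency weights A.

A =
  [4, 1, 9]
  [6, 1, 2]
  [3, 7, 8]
A^⊗2 =
  [7, 2, 3]
  [5, 2, 3]
  [7, 4, 9]

Each entry (A^⊗2)_ij equals the minimum over all length-2 walks i = v_0 → v_1 → … → v_2 = j of Σ_t A[v_t][v_{t+1}]. For example, for (i, j) = (0, 2) we minimise over 3 possible intermediate vertex sequences; the minimum is 3, attained along the walk 0 → 1 → 2.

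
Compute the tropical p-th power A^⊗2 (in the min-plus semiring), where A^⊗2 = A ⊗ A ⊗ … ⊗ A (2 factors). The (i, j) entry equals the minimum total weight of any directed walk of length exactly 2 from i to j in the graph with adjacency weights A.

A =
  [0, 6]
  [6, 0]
A^⊗2 =
  [0, 6]
  [6, 0]

Each entry (A^⊗2)_ij equals the minimum over all length-2 walks i = v_0 → v_1 → … → v_2 = j of Σ_t A[v_t][v_{t+1}]. For example, for (i, j) = (0, 1) we minimise over 2 possible intermediate vertex sequences; the minimum is 6, attained along the walk 0 → 0 → 1.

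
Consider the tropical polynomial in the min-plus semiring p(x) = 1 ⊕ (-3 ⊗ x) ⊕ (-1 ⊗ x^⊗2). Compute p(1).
p(1) = -2

A tropical monomial a ⊗ x^⊗i evaluates to a + i · x. Evaluating each term at x = 1:
  Term 0 contributes 1 + 0 · 1 = 1
  Term 1 contributes -3 + 1 · 1 = -2
  Term 2 contributes -1 + 2 · 1 = 1
p(1) = ⊕ of these = min[1, -2, 1] = -2.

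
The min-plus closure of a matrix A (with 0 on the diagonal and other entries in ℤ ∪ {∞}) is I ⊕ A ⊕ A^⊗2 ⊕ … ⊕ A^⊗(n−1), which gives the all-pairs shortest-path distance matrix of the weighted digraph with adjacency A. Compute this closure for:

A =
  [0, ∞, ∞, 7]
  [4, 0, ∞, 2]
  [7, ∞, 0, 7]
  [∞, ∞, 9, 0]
Closure =
  [0, ∞, 16, 7]
  [4, 0, 11, 2]
  [7, ∞, 0, 7]
  [16, ∞, 9, 0]

This is the Floyd-Warshall all-pairs shortest-path computation. For each intermediate vertex k = 0, 1, …, 3, update dist[i][j] ← min(dist[i][j], dist[i][k] + dist[k][j]). The final matrix gives, for each (i, j), the minimum total weight of any directed path from i to j (possibly empty when i = j).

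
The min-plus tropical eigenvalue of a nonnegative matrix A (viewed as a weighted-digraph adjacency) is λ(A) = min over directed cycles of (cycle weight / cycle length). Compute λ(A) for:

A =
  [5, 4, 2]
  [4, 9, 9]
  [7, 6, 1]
λ(A) = 1

Enumerate directed cycles and compute their means (weight / length). Sample:
  cycle 0 → 0: weight = 5, length = 1, mean = 5/1 ≈ 5.000
  cycle 1 → 1: weight = 9, length = 1, mean = 9/1 ≈ 9.000
  cycle 2 → 2: weight = 1, length = 1, mean = 1/1 ≈ 1.000
  cycle 0 → 1 → 0: weight = 8, length = 2, mean = 8/2 ≈ 4.000
  cycle 0 → 2 → 0: weight = 9, length = 2, mean = 9/2 ≈ 4.500
  cycle 1 → 0 → 1: weight = 8, length = 2, mean = 8/2 ≈ 4.000
Minimum mean = 1.000, attained e.g. along the cycle 2 → 2 with weight 1 and length 1. So λ(A) = 1/1 = 1.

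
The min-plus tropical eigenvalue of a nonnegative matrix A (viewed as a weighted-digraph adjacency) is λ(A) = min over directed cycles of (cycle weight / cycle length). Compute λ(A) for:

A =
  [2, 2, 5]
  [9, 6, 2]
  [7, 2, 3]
λ(A) = 2

Enumerate directed cycles and compute their means (weight / length). Sample:
  cycle 0 → 0: weight = 2, length = 1, mean = 2/1 ≈ 2.000
  cycle 1 → 1: weight = 6, length = 1, mean = 6/1 ≈ 6.000
  cycle 2 → 2: weight = 3, length = 1, mean = 3/1 ≈ 3.000
  cycle 0 → 1 → 0: weight = 11, length = 2, mean = 11/2 ≈ 5.500
  cycle 0 → 2 → 0: weight = 12, length = 2, mean = 12/2 ≈ 6.000
  cycle 1 → 0 → 1: weight = 11, length = 2, mean = 11/2 ≈ 5.500
Minimum mean = 2.000, attained e.g. along the cycle 0 → 0 with weight 2 and length 1. So λ(A) = 2/1 = 2.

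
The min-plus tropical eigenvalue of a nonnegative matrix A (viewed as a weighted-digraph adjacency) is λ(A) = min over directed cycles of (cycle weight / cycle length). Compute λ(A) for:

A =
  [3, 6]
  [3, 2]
λ(A) = 2

Enumerate directed cycles and compute their means (weight / length). Sample:
  cycle 0 → 0: weight = 3, length = 1, mean = 3/1 ≈ 3.000
  cycle 1 → 1: weight = 2, length = 1, mean = 2/1 ≈ 2.000
  cycle 0 → 1 → 0: weight = 9, length = 2, mean = 9/2 ≈ 4.500
  cycle 1 → 0 → 1: weight = 9, length = 2, mean = 9/2 ≈ 4.500
Minimum mean = 2.000, attained e.g. along the cycle 1 → 1 with weight 2 and length 1. So λ(A) = 2/1 = 2.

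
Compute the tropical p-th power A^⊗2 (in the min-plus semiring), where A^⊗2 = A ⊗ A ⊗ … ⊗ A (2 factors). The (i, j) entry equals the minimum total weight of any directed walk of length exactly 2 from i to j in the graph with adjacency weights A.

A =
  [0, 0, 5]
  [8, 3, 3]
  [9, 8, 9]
A^⊗2 =
  [0, 0, 3]
  [8, 6, 6]
  [9, 9, 11]

Each entry (A^⊗2)_ij equals the minimum over all length-2 walks i = v_0 → v_1 → … → v_2 = j of Σ_t A[v_t][v_{t+1}]. For example, for (i, j) = (0, 2) we minimise over 3 possible intermediate vertex sequences; the minimum is 3, attained along the walk 0 → 1 → 2.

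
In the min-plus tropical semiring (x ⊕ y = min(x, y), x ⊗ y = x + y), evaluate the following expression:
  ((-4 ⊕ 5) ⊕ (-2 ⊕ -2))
((-4 ⊕ 5) ⊕ (-2 ⊕ -2)) = -4

Expand innermost to outermost. Recall ⊕ takes the minimum of its arguments and ⊗ takes their sum. Working out the expression ((-4 ⊕ 5) ⊕ (-2 ⊕ -2)) gives -4.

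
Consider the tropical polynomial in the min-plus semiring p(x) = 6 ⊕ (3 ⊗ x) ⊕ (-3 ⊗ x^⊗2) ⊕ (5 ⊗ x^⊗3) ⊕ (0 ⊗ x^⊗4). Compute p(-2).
p(-2) = -8

A tropical monomial a ⊗ x^⊗i evaluates to a + i · x. Evaluating each term at x = -2:
  Term 0 contributes 6 + 0 · -2 = 6
  Term 1 contributes 3 + 1 · -2 = 1
  Term 2 contributes -3 + 2 · -2 = -7
  Term 3 contributes 5 + 3 · -2 = -1
  Term 4 contributes 0 + 4 · -2 = -8
p(-2) = ⊕ of these = min[6, 1, -7, -1, -8] = -8.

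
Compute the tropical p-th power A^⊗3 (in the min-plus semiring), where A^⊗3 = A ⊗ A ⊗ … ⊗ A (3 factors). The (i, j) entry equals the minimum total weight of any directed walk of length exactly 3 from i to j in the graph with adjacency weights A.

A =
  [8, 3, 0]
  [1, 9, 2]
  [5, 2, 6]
A^⊗3 =
  [3, 7, 4]
  [5, 3, 6]
  [9, 6, 3]

Each entry (A^⊗3)_ij equals the minimum over all length-3 walks i = v_0 → v_1 → … → v_3 = j of Σ_t A[v_t][v_{t+1}]. For example, for (i, j) = (0, 2) we minimise over 9 possible intermediate vertex sequences; the minimum is 4, attained along the walk 0 → 1 → 0 → 2.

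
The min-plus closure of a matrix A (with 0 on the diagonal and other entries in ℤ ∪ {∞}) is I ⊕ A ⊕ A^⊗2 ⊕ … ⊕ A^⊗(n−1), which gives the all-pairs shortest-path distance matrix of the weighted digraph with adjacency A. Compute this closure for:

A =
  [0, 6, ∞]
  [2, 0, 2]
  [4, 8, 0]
Closure =
  [0, 6, 8]
  [2, 0, 2]
  [4, 8, 0]

This is the Floyd-Warshall all-pairs shortest-path computation. For each intermediate vertex k = 0, 1, …, 2, update dist[i][j] ← min(dist[i][j], dist[i][k] + dist[k][j]). The final matrix gives, for each (i, j), the minimum total weight of any directed path from i to j (possibly empty when i = j).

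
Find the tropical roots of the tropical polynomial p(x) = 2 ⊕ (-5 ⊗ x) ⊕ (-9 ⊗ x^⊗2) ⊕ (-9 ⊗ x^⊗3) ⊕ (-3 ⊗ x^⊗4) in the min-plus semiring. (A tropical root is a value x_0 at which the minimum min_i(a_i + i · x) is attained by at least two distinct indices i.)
Roots: {-6, 0, 4, 7}

Each tropical root is a break point of the lower envelope of the lines y = a_i + i · x (there are 5 lines, with slopes 0, 1, ..., 4). Only the lines that attain the minimum somewhere contribute to roots; other lines are dominated. Here the surviving (envelope) indices are i = 4, i = 3, i = 2, i = 1, i = 0.
Intersections between consecutive envelope lines give the roots: for adjacent envelope indices i < j the intersection is x = (a_i − a_j) / (j − i). Reading off the sorted break points: {-6, 0, 4, 7}.
Verification: at each break x_0, at least two indices attain the minimum of min_i(a_i + i · x_0).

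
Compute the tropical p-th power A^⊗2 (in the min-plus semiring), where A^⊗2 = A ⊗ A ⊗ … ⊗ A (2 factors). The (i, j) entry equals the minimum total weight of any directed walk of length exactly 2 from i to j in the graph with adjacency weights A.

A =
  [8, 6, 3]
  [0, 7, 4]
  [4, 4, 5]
A^⊗2 =
  [6, 7, 8]
  [7, 6, 3]
  [4, 9, 7]

Each entry (A^⊗2)_ij equals the minimum over all length-2 walks i = v_0 → v_1 → … → v_2 = j of Σ_t A[v_t][v_{t+1}]. For example, for (i, j) = (0, 2) we minimise over 3 possible intermediate vertex sequences; the minimum is 8, attained along the walk 0 → 2 → 2.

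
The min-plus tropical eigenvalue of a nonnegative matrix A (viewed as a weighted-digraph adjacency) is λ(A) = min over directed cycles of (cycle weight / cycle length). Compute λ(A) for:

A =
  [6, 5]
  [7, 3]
λ(A) = 3

Enumerate directed cycles and compute their means (weight / length). Sample:
  cycle 0 → 0: weight = 6, length = 1, mean = 6/1 ≈ 6.000
  cycle 1 → 1: weight = 3, length = 1, mean = 3/1 ≈ 3.000
  cycle 0 → 1 → 0: weight = 12, length = 2, mean = 12/2 ≈ 6.000
  cycle 1 → 0 → 1: weight = 12, length = 2, mean = 12/2 ≈ 6.000
Minimum mean = 3.000, attained e.g. along the cycle 1 → 1 with weight 3 and length 1. So λ(A) = 3/1 = 3.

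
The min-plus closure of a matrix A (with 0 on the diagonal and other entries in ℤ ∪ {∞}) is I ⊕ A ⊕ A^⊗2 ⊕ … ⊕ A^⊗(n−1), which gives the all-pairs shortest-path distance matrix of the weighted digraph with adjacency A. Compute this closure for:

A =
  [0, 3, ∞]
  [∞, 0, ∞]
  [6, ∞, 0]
Closure =
  [0, 3, ∞]
  [∞, 0, ∞]
  [6, 9, 0]

This is the Floyd-Warshall all-pairs shortest-path computation. For each intermediate vertex k = 0, 1, …, 2, update dist[i][j] ← min(dist[i][j], dist[i][k] + dist[k][j]). The final matrix gives, for each (i, j), the minimum total weight of any directed path from i to j (possibly empty when i = j).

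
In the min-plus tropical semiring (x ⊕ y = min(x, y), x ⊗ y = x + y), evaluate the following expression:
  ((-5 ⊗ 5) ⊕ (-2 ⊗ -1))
((-5 ⊗ 5) ⊕ (-2 ⊗ -1)) = -3

Expand innermost to outermost. Recall ⊕ takes the minimum of its arguments and ⊗ takes their sum. Working out the expression ((-5 ⊗ 5) ⊕ (-2 ⊗ -1)) gives -3.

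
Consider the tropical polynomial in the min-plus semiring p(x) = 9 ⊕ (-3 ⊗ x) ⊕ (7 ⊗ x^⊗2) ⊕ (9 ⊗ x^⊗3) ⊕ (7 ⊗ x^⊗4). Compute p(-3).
p(-3) = -6

A tropical monomial a ⊗ x^⊗i evaluates to a + i · x. Evaluating each term at x = -3:
  Term 0 contributes 9 + 0 · -3 = 9
  Term 1 contributes -3 + 1 · -3 = -6
  Term 2 contributes 7 + 2 · -3 = 1
  Term 3 contributes 9 + 3 · -3 = 0
  Term 4 contributes 7 + 4 · -3 = -5
p(-3) = ⊕ of these = min[9, -6, 1, 0, -5] = -6.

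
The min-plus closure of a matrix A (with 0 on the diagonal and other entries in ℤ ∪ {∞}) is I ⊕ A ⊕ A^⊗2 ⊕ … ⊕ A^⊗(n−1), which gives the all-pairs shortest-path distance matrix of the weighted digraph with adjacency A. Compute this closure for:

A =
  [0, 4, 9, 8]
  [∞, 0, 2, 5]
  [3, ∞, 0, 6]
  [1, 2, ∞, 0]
Closure =
  [0, 4, 6, 8]
  [5, 0, 2, 5]
  [3, 7, 0, 6]
  [1, 2, 4, 0]

This is the Floyd-Warshall all-pairs shortest-path computation. For each intermediate vertex k = 0, 1, …, 3, update dist[i][j] ← min(dist[i][j], dist[i][k] + dist[k][j]). The final matrix gives, for each (i, j), the minimum total weight of any directed path from i to j (possibly empty when i = j).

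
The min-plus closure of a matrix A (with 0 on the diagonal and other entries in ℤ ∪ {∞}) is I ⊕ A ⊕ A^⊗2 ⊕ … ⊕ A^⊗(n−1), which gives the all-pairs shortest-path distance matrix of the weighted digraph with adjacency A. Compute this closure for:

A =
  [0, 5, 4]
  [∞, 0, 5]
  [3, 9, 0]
Closure =
  [0, 5, 4]
  [8, 0, 5]
  [3, 8, 0]

This is the Floyd-Warshall all-pairs shortest-path computation. For each intermediate vertex k = 0, 1, …, 2, update dist[i][j] ← min(dist[i][j], dist[i][k] + dist[k][j]). The final matrix gives, for each (i, j), the minimum total weight of any directed path from i to j (possibly empty when i = j).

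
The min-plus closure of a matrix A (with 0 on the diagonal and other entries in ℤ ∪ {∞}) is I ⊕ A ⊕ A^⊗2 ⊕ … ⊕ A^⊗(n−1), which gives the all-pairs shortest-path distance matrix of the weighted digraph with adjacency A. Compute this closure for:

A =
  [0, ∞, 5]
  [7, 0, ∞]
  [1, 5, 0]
Closure =
  [0, 10, 5]
  [7, 0, 12]
  [1, 5, 0]

This is the Floyd-Warshall all-pairs shortest-path computation. For each intermediate vertex k = 0, 1, …, 2, update dist[i][j] ← min(dist[i][j], dist[i][k] + dist[k][j]). The final matrix gives, for each (i, j), the minimum total weight of any directed path from i to j (possibly empty when i = j).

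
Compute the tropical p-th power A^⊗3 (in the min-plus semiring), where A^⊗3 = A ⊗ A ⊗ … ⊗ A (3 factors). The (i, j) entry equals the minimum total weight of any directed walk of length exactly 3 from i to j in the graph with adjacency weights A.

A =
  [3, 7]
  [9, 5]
A^⊗3 =
  [9, 13]
  [15, 15]

Each entry (A^⊗3)_ij equals the minimum over all length-3 walks i = v_0 → v_1 → … → v_3 = j of Σ_t A[v_t][v_{t+1}]. For example, for (i, j) = (0, 1) we minimise over 4 possible intermediate vertex sequences; the minimum is 13, attained along the walk 0 → 0 → 0 → 1.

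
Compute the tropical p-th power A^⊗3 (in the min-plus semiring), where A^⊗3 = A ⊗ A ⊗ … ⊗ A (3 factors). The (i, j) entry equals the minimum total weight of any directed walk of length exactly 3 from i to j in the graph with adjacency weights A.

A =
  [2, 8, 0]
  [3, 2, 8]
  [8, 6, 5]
A^⊗3 =
  [6, 8, 4]
  [7, 6, 5]
  [11, 10, 9]

Each entry (A^⊗3)_ij equals the minimum over all length-3 walks i = v_0 → v_1 → … → v_3 = j of Σ_t A[v_t][v_{t+1}]. For example, for (i, j) = (0, 2) we minimise over 9 possible intermediate vertex sequences; the minimum is 4, attained along the walk 0 → 0 → 0 → 2.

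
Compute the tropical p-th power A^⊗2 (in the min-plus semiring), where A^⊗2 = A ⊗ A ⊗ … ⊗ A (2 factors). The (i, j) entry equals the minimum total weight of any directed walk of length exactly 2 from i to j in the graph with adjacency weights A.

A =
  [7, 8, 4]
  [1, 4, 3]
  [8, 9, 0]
A^⊗2 =
  [9, 12, 4]
  [5, 8, 3]
  [8, 9, 0]

Each entry (A^⊗2)_ij equals the minimum over all length-2 walks i = v_0 → v_1 → … → v_2 = j of Σ_t A[v_t][v_{t+1}]. For example, for (i, j) = (0, 2) we minimise over 3 possible intermediate vertex sequences; the minimum is 4, attained along the walk 0 → 2 → 2.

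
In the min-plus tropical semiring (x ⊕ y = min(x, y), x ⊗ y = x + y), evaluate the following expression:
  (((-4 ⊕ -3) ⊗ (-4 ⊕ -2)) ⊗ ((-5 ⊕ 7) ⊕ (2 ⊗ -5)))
(((-4 ⊕ -3) ⊗ (-4 ⊕ -2)) ⊗ ((-5 ⊕ 7) ⊕ (2 ⊗ -5))) = -13

Expand innermost to outermost. Recall ⊕ takes the minimum of its arguments and ⊗ takes their sum. Working out the expression (((-4 ⊕ -3) ⊗ (-4 ⊕ -2)) ⊗ ((-5 ⊕ 7) ⊕ (2 ⊗ -5))) gives -13.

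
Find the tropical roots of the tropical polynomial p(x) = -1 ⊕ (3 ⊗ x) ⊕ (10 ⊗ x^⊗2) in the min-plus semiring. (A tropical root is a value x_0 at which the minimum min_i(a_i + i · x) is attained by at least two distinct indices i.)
Roots: {-7, -4}

Each tropical root is a break point of the lower envelope of the lines y = a_i + i · x (there are 3 lines, with slopes 0, 1, ..., 2). Only the lines that attain the minimum somewhere contribute to roots; other lines are dominated. Here the surviving (envelope) indices are i = 2, i = 1, i = 0.
Intersections between consecutive envelope lines give the roots: for adjacent envelope indices i < j the intersection is x = (a_i − a_j) / (j − i). Reading off the sorted break points: {-7, -4}.
Verification: at each break x_0, at least two indices attain the minimum of min_i(a_i + i · x_0).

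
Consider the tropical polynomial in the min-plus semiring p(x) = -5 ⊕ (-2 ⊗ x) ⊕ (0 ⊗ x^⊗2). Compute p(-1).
p(-1) = -5

A tropical monomial a ⊗ x^⊗i evaluates to a + i · x. Evaluating each term at x = -1:
  Term 0 contributes -5 + 0 · -1 = -5
  Term 1 contributes -2 + 1 · -1 = -3
  Term 2 contributes 0 + 2 · -1 = -2
p(-1) = ⊕ of these = min[-5, -3, -2] = -5.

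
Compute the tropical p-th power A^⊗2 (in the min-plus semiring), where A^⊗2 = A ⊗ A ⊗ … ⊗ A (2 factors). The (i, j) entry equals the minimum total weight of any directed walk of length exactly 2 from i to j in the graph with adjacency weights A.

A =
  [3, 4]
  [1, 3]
A^⊗2 =
  [5, 7]
  [4, 5]

Each entry (A^⊗2)_ij equals the minimum over all length-2 walks i = v_0 → v_1 → … → v_2 = j of Σ_t A[v_t][v_{t+1}]. For example, for (i, j) = (0, 1) we minimise over 2 possible intermediate vertex sequences; the minimum is 7, attained along the walk 0 → 0 → 1.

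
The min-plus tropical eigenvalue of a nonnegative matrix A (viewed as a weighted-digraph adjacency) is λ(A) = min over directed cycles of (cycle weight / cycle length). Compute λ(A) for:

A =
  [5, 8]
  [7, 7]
λ(A) = 5

Enumerate directed cycles and compute their means (weight / length). Sample:
  cycle 0 → 0: weight = 5, length = 1, mean = 5/1 ≈ 5.000
  cycle 1 → 1: weight = 7, length = 1, mean = 7/1 ≈ 7.000
  cycle 0 → 1 → 0: weight = 15, length = 2, mean = 15/2 ≈ 7.500
  cycle 1 → 0 → 1: weight = 15, length = 2, mean = 15/2 ≈ 7.500
Minimum mean = 5.000, attained e.g. along the cycle 0 → 0 with weight 5 and length 1. So λ(A) = 5/1 = 5.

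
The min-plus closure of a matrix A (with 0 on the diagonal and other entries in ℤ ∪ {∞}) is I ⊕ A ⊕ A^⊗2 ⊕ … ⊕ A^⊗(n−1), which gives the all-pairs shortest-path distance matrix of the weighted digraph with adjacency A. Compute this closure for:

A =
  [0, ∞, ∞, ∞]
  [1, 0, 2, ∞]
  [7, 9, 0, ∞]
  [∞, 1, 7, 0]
Closure =
  [0, ∞, ∞, ∞]
  [1, 0, 2, ∞]
  [7, 9, 0, ∞]
  [2, 1, 3, 0]

This is the Floyd-Warshall all-pairs shortest-path computation. For each intermediate vertex k = 0, 1, …, 3, update dist[i][j] ← min(dist[i][j], dist[i][k] + dist[k][j]). The final matrix gives, for each (i, j), the minimum total weight of any directed path from i to j (possibly empty when i = j).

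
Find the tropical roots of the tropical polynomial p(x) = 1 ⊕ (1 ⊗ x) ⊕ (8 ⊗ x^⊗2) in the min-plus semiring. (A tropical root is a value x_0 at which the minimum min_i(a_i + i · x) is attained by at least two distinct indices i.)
Roots: {-7, 0}

Each tropical root is a break point of the lower envelope of the lines y = a_i + i · x (there are 3 lines, with slopes 0, 1, ..., 2). Only the lines that attain the minimum somewhere contribute to roots; other lines are dominated. Here the surviving (envelope) indices are i = 2, i = 1, i = 0.
Intersections between consecutive envelope lines give the roots: for adjacent envelope indices i < j the intersection is x = (a_i − a_j) / (j − i). Reading off the sorted break points: {-7, 0}.
Verification: at each break x_0, at least two indices attain the minimum of min_i(a_i + i · x_0).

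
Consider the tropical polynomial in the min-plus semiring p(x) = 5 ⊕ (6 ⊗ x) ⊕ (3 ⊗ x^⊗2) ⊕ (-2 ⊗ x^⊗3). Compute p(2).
p(2) = 4

A tropical monomial a ⊗ x^⊗i evaluates to a + i · x. Evaluating each term at x = 2:
  Term 0 contributes 5 + 0 · 2 = 5
  Term 1 contributes 6 + 1 · 2 = 8
  Term 2 contributes 3 + 2 · 2 = 7
  Term 3 contributes -2 + 3 · 2 = 4
p(2) = ⊕ of these = min[5, 8, 7, 4] = 4.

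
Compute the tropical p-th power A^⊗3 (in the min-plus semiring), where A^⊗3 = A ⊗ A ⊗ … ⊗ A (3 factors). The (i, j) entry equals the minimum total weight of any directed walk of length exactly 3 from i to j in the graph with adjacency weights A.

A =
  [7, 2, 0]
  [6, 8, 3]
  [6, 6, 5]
A^⊗3 =
  [11, 8, 6]
  [12, 11, 9]
  [12, 12, 11]

Each entry (A^⊗3)_ij equals the minimum over all length-3 walks i = v_0 → v_1 → … → v_3 = j of Σ_t A[v_t][v_{t+1}]. For example, for (i, j) = (0, 2) we minimise over 9 possible intermediate vertex sequences; the minimum is 6, attained along the walk 0 → 2 → 0 → 2.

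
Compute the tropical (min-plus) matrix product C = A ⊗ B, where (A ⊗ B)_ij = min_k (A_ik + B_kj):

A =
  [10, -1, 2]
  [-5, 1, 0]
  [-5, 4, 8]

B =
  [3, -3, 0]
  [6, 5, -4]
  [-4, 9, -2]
A ⊗ B =
  [-2, 4, -5]
  [-4, -8, -5]
  [-2, -8, -5]

Apply the min-plus product entry-by-entry:
  C[0][0] = min over k of (A[0][0] + B[0][0] = 10 + 3 = 13, A[0][1] + B[1][0] = -1 + 6 = 5, A[0][2] + B[2][0] = 2 + -4 = -2) = -2 (attained at k = 2)
  C[0][1] = min over k of (A[0][0] + B[0][1] = 10 + -3 = 7, A[0][1] + B[1][1] = -1 + 5 = 4, A[0][2] + B[2][1] = 2 + 9 = 11) = 4 (attained at k = 1)
  C[0][2] = min over k of (A[0][0] + B[0][2] = 10 + 0 = 10, A[0][1] + B[1][2] = -1 + -4 = -5, A[0][2] + B[2][2] = 2 + -2 = 0) = -5 (attained at k = 1)
  C[1][0] = min over k of (A[1][0] + B[0][0] = -5 + 3 = -2, A[1][1] + B[1][0] = 1 + 6 = 7, A[1][2] + B[2][0] = 0 + -4 = -4) = -4 (attained at k = 2)
  C[1][1] = min over k of (A[1][0] + B[0][1] = -5 + -3 = -8, A[1][1] + B[1][1] = 1 + 5 = 6, A[1][2] + B[2][1] = 0 + 9 = 9) = -8 (attained at k = 0)
  C[1][2] = min over k of (A[1][0] + B[0][2] = -5 + 0 = -5, A[1][1] + B[1][2] = 1 + -4 = -3, A[1][2] + B[2][2] = 0 + -2 = -2) = -5 (attained at k = 0)
  C[2][0] = min over k of (A[2][0] + B[0][0] = -5 + 3 = -2, A[2][1] + B[1][0] = 4 + 6 = 10, A[2][2] + B[2][0] = 8 + -4 = 4) = -2 (attained at k = 0)
  C[2][1] = min over k of (A[2][0] + B[0][1] = -5 + -3 = -8, A[2][1] + B[1][1] = 4 + 5 = 9, A[2][2] + B[2][1] = 8 + 9 = 17) = -8 (attained at k = 0)
  C[2][2] = min over k of (A[2][0] + B[0][2] = -5 + 0 = -5, A[2][1] + B[1][2] = 4 + -4 = 0, A[2][2] + B[2][2] = 8 + -2 = 6) = -5 (attained at k = 0)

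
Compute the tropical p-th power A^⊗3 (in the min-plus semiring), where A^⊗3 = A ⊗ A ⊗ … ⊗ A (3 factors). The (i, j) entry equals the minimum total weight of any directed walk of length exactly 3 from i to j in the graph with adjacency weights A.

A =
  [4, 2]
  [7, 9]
A^⊗3 =
  [12, 10]
  [15, 13]

Each entry (A^⊗3)_ij equals the minimum over all length-3 walks i = v_0 → v_1 → … → v_3 = j of Σ_t A[v_t][v_{t+1}]. For example, for (i, j) = (0, 1) we minimise over 4 possible intermediate vertex sequences; the minimum is 10, attained along the walk 0 → 0 → 0 → 1.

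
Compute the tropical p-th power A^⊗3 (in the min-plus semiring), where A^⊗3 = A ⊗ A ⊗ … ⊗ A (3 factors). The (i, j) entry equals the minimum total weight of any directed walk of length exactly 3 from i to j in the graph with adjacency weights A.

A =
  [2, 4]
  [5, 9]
A^⊗3 =
  [6, 8]
  [9, 11]

Each entry (A^⊗3)_ij equals the minimum over all length-3 walks i = v_0 → v_1 → … → v_3 = j of Σ_t A[v_t][v_{t+1}]. For example, for (i, j) = (0, 1) we minimise over 4 possible intermediate vertex sequences; the minimum is 8, attained along the walk 0 → 0 → 0 → 1.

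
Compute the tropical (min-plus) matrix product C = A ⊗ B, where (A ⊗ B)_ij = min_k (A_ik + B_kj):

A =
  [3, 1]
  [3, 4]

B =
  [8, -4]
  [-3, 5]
A ⊗ B =
  [-2, -1]
  [1, -1]

Apply the min-plus product entry-by-entry:
  C[0][0] = min over k of (A[0][0] + B[0][0] = 3 + 8 = 11, A[0][1] + B[1][0] = 1 + -3 = -2) = -2 (attained at k = 1)
  C[0][1] = min over k of (A[0][0] + B[0][1] = 3 + -4 = -1, A[0][1] + B[1][1] = 1 + 5 = 6) = -1 (attained at k = 0)
  C[1][0] = min over k of (A[1][0] + B[0][0] = 3 + 8 = 11, A[1][1] + B[1][0] = 4 + -3 = 1) = 1 (attained at k = 1)
  C[1][1] = min over k of (A[1][0] + B[0][1] = 3 + -4 = -1, A[1][1] + B[1][1] = 4 + 5 = 9) = -1 (attained at k = 0)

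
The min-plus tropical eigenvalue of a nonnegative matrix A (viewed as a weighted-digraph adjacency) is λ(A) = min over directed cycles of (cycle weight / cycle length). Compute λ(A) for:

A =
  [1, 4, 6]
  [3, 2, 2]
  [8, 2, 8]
λ(A) = 1

Enumerate directed cycles and compute their means (weight / length). Sample:
  cycle 0 → 0: weight = 1, length = 1, mean = 1/1 ≈ 1.000
  cycle 1 → 1: weight = 2, length = 1, mean = 2/1 ≈ 2.000
  cycle 2 → 2: weight = 8, length = 1, mean = 8/1 ≈ 8.000
  cycle 0 → 1 → 0: weight = 7, length = 2, mean = 7/2 ≈ 3.500
  cycle 0 → 2 → 0: weight = 14, length = 2, mean = 14/2 ≈ 7.000
  cycle 1 → 0 → 1: weight = 7, length = 2, mean = 7/2 ≈ 3.500
Minimum mean = 1.000, attained e.g. along the cycle 0 → 0 with weight 1 and length 1. So λ(A) = 1/1 = 1.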